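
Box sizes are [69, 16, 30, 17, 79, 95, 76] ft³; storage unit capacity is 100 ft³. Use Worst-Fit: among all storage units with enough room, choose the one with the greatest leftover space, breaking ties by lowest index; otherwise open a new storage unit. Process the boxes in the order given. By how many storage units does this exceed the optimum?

1

Worst-Fit: [69,16] [30,17] [79] [95] [76] → 5 storage units.
Total size 382 ft³; any packing needs at least ⌈382/100⌉ = 4 storage units.
An optimal packing achieves that bound: [95] [79,17] [76,16] [69,30] → 4 storage units.
Excess: 5 − 4 = 1.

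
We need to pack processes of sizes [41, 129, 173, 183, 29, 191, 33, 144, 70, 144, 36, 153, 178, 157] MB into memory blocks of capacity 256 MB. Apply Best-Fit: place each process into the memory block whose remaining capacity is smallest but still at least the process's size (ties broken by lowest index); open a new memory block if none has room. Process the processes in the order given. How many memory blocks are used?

9 memory blocks

Put 41 MB in memory block 1; 215 MB remain.
Put 129 MB in memory block 1; 86 MB remain.
Put 173 MB in memory block 2; 83 MB remain.
Put 183 MB in memory block 3; 73 MB remain.
Put 29 MB in memory block 3; 44 MB remain.
Put 191 MB in memory block 4; 65 MB remain.
Put 33 MB in memory block 3; 11 MB remain.
Put 144 MB in memory block 5; 112 MB remain.
Put 70 MB in memory block 2; 13 MB remain.
Put 144 MB in memory block 6; 112 MB remain.
Put 36 MB in memory block 4; 29 MB remain.
Put 153 MB in memory block 7; 103 MB remain.
Put 178 MB in memory block 8; 78 MB remain.
Put 157 MB in memory block 9; 99 MB remain.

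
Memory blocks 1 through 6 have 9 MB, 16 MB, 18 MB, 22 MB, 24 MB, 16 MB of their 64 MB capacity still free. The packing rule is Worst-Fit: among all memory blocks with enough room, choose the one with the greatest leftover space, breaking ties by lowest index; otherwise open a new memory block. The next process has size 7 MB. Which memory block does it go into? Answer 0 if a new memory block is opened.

5

Memory blocks with room: memory block 1 (9 MB), memory block 2 (16 MB), memory block 3 (18 MB), memory block 4 (22 MB), memory block 5 (24 MB), memory block 6 (16 MB).
Most room is memory block 5 with 24 MB free.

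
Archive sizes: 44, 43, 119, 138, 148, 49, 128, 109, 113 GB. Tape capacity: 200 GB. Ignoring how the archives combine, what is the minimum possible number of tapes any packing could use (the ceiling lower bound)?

5 tapes

Total size = 44 + 43 + 119 + 138 + 148 + 49 + 128 + 109 + 113 = 891 GB.
⌈891 / 200⌉ = 5.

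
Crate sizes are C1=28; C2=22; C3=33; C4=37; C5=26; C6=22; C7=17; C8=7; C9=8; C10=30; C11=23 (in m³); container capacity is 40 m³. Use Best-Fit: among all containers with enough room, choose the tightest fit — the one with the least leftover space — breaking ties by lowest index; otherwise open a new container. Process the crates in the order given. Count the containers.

container 1: place C1 (28 m³), 12 m³ left
container 2: place C2 (22 m³), 18 m³ left
container 3: place C3 (33 m³), 7 m³ left
container 4: place C4 (37 m³), 3 m³ left
container 5: place C5 (26 m³), 14 m³ left
container 6: place C6 (22 m³), 18 m³ left
container 2: place C7 (17 m³), 1 m³ left
container 3: place C8 (7 m³), 0 m³ left
container 1: place C9 (8 m³), 4 m³ left
container 7: place C10 (30 m³), 10 m³ left
container 8: place C11 (23 m³), 17 m³ left

8 containers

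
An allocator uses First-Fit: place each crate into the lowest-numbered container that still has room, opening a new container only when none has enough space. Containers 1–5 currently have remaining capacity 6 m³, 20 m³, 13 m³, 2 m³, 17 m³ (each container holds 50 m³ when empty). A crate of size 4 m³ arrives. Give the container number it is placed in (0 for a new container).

1

Containers with room: container 1 (6 m³), container 2 (20 m³), container 3 (13 m³), container 5 (17 m³).
The first with room is container 1.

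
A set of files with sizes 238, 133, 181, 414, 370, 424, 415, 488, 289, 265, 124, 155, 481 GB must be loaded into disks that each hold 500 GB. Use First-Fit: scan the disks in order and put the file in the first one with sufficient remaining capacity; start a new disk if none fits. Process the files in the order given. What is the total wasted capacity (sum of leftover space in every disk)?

238 GB → disk 1 (remaining 262 GB)
133 GB → disk 1 (remaining 129 GB)
181 GB → disk 2 (remaining 319 GB)
414 GB → disk 3 (remaining 86 GB)
370 GB → disk 4 (remaining 130 GB)
424 GB → disk 5 (remaining 76 GB)
415 GB → disk 6 (remaining 85 GB)
488 GB → disk 7 (remaining 12 GB)
289 GB → disk 2 (remaining 30 GB)
265 GB → disk 8 (remaining 235 GB)
124 GB → disk 1 (remaining 5 GB)
155 GB → disk 8 (remaining 80 GB)
481 GB → disk 9 (remaining 19 GB)
9 disks × 500 GB = 4500 GB; used 3977 GB; unused 523 GB.

523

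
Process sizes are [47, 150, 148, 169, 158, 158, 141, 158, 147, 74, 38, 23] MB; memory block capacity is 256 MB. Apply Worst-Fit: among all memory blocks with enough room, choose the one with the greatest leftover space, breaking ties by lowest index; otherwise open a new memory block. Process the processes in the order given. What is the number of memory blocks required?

8

Put 47 MB in memory block 1; 209 MB remain.
Put 150 MB in memory block 1; 59 MB remain.
Put 148 MB in memory block 2; 108 MB remain.
Put 169 MB in memory block 3; 87 MB remain.
Put 158 MB in memory block 4; 98 MB remain.
Put 158 MB in memory block 5; 98 MB remain.
Put 141 MB in memory block 6; 115 MB remain.
Put 158 MB in memory block 7; 98 MB remain.
Put 147 MB in memory block 8; 109 MB remain.
Put 74 MB in memory block 6; 41 MB remain.
Put 38 MB in memory block 8; 71 MB remain.
Put 23 MB in memory block 2; 85 MB remain.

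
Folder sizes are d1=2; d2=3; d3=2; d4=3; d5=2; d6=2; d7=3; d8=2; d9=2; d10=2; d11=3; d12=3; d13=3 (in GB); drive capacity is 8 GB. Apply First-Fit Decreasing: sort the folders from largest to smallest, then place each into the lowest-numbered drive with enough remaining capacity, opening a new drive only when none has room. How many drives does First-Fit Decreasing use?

Sorted descending: 3, 3, 3, 3, 3, 3, 2, 2, 2, 2, 2, 2, 2.
drive 1: place 3 GB, 5 GB left
drive 1: place 3 GB, 2 GB left
drive 2: place 3 GB, 5 GB left
drive 2: place 3 GB, 2 GB left
drive 3: place 3 GB, 5 GB left
drive 3: place 3 GB, 2 GB left
drive 1: place 2 GB, 0 GB left
drive 2: place 2 GB, 0 GB left
drive 3: place 2 GB, 0 GB left
drive 4: place 2 GB, 6 GB left
drive 4: place 2 GB, 4 GB left
drive 4: place 2 GB, 2 GB left
drive 4: place 2 GB, 0 GB left

4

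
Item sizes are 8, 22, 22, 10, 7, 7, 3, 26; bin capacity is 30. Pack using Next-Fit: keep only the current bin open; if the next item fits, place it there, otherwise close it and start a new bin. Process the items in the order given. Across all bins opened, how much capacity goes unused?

15

bin 1: place 8, 22 left
bin 1: place 22, 0 left
bin 2: place 22, 8 left
bin 3: place 10, 20 left
bin 3: place 7, 13 left
bin 3: place 7, 6 left
bin 3: place 3, 3 left
bin 4: place 26, 4 left
4 bins × 30 = 120; used 105; unused 15.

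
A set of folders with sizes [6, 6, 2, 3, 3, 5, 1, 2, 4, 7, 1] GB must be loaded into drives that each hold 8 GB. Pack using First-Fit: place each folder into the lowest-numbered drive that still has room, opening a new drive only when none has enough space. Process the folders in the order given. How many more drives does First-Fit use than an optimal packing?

1

First-Fit: [6,2] [6,1,1] [3,3,2] [5] [4] [7] → 6 drives.
Total size 40 GB; any packing needs at least ⌈40/8⌉ = 5 drives.
An optimal packing achieves that bound: [7,1] [6,2] [6,2] [5,3] [4,3,1] → 5 drives.
Excess: 6 − 5 = 1.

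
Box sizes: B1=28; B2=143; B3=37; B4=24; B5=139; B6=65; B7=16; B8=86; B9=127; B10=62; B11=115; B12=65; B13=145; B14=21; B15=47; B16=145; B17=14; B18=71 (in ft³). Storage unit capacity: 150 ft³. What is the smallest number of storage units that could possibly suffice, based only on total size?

9

Total size = 28 + 143 + 37 + 24 + 139 + 65 + 16 + 86 + 127 + 62 + 115 + 65 + 145 + 21 + 47 + 145 + 14 + 71 = 1350 ft³.
⌈1350 / 150⌉ = 9.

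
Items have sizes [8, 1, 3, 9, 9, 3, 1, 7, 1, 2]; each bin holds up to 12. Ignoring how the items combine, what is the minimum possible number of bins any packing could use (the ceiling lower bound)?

4

Total size = 8 + 1 + 3 + 9 + 9 + 3 + 1 + 7 + 1 + 2 = 44.
⌈44 / 12⌉ = 4.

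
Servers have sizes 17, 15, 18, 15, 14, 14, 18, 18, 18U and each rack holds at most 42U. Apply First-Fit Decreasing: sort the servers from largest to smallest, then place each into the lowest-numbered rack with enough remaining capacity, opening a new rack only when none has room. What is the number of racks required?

Sorted descending: 18, 18, 18, 18, 17, 15, 15, 14, 14.
Put 18U in rack 1; 24U remain.
Put 18U in rack 1; 6U remain.
Put 18U in rack 2; 24U remain.
Put 18U in rack 2; 6U remain.
Put 17U in rack 3; 25U remain.
Put 15U in rack 3; 10U remain.
Put 15U in rack 4; 27U remain.
Put 14U in rack 4; 13U remain.
Put 14U in rack 5; 28U remain.
Final racks: [18,18] [18,18] [17,15] [15,14] [14].

5 racks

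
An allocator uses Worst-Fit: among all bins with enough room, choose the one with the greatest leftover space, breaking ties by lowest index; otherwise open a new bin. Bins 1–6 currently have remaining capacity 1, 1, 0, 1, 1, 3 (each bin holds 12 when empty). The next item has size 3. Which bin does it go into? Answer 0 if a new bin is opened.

Bins with room: bin 6 (3).
Most room is bin 6 with 3 free.

6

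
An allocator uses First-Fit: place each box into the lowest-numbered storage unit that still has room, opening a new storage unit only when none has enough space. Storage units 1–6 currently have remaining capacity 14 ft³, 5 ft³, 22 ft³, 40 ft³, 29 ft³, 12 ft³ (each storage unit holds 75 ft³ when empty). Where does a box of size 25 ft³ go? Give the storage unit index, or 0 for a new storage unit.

4

Storage units with room: storage unit 4 (40 ft³), storage unit 5 (29 ft³).
The first with room is storage unit 4.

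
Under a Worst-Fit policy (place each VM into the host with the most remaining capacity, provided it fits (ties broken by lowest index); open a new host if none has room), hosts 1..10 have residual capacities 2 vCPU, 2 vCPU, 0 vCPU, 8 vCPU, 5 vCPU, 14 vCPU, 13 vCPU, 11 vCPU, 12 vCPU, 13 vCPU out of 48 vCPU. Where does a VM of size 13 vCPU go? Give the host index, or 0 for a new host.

6

Hosts with room: host 6 (14 vCPU), host 7 (13 vCPU), host 10 (13 vCPU).
Most room is host 6 with 14 vCPU free.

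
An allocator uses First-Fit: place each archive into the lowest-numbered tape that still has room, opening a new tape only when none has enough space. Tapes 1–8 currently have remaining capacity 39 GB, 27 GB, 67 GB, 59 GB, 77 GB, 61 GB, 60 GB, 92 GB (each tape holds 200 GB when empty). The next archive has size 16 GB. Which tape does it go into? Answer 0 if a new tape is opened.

1

Tapes with room: tape 1 (39 GB), tape 2 (27 GB), tape 3 (67 GB), tape 4 (59 GB), tape 5 (77 GB), tape 6 (61 GB), tape 7 (60 GB), tape 8 (92 GB).
The first with room is tape 1.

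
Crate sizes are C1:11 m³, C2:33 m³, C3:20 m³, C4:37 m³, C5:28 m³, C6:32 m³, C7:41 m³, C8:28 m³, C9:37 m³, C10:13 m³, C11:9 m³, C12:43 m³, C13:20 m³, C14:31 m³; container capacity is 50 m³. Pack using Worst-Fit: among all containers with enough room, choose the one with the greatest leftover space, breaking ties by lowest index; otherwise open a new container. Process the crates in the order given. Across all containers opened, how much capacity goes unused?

C1 (11 m³) → container 1 (remaining 39 m³)
C2 (33 m³) → container 1 (remaining 6 m³)
C3 (20 m³) → container 2 (remaining 30 m³)
C4 (37 m³) → container 3 (remaining 13 m³)
C5 (28 m³) → container 2 (remaining 2 m³)
C6 (32 m³) → container 4 (remaining 18 m³)
C7 (41 m³) → container 5 (remaining 9 m³)
C8 (28 m³) → container 6 (remaining 22 m³)
C9 (37 m³) → container 7 (remaining 13 m³)
C10 (13 m³) → container 6 (remaining 9 m³)
C11 (9 m³) → container 4 (remaining 9 m³)
C12 (43 m³) → container 8 (remaining 7 m³)
C13 (20 m³) → container 9 (remaining 30 m³)
C14 (31 m³) → container 10 (remaining 19 m³)
10 containers × 50 m³ = 500 m³; used 383 m³; unused 117 m³.

117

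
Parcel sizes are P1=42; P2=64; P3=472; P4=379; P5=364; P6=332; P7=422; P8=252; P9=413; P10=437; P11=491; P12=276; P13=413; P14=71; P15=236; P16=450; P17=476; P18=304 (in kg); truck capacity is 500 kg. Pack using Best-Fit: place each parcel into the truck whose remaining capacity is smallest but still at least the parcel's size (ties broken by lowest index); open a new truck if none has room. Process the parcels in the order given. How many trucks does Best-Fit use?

P1 (42 kg) → truck 1 (remaining 458 kg)
P2 (64 kg) → truck 1 (remaining 394 kg)
P3 (472 kg) → truck 2 (remaining 28 kg)
P4 (379 kg) → truck 1 (remaining 15 kg)
P5 (364 kg) → truck 3 (remaining 136 kg)
P6 (332 kg) → truck 4 (remaining 168 kg)
P7 (422 kg) → truck 5 (remaining 78 kg)
P8 (252 kg) → truck 6 (remaining 248 kg)
P9 (413 kg) → truck 7 (remaining 87 kg)
P10 (437 kg) → truck 8 (remaining 63 kg)
P11 (491 kg) → truck 9 (remaining 9 kg)
P12 (276 kg) → truck 10 (remaining 224 kg)
P13 (413 kg) → truck 11 (remaining 87 kg)
P14 (71 kg) → truck 5 (remaining 7 kg)
P15 (236 kg) → truck 6 (remaining 12 kg)
P16 (450 kg) → truck 12 (remaining 50 kg)
P17 (476 kg) → truck 13 (remaining 24 kg)
P18 (304 kg) → truck 14 (remaining 196 kg)
Final trucks: [42,64,379] [472] [364] [332] [422,71] [252,236] [413] [437] [491] [276] [413] [450] [476] [304].

14 trucks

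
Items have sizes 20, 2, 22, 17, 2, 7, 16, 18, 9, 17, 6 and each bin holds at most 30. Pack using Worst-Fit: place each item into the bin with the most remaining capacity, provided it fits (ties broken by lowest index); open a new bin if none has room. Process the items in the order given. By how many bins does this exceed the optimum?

0

Worst-Fit: [20,2] [22] [17,2,7] [16,9] [18] [17,6] → 6 bins.
6 items exceed 15 (half the capacity), and no two of those can share a bin, so at least 6 bins are needed.
So 6 is already optimal.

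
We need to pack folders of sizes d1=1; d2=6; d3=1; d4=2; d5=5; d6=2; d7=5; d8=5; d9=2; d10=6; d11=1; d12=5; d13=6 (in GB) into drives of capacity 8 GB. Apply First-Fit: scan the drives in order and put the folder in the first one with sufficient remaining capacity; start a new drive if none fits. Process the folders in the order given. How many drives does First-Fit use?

d1 (1 GB) → drive 1 (remaining 7 GB)
d2 (6 GB) → drive 1 (remaining 1 GB)
d3 (1 GB) → drive 1 (remaining 0 GB)
d4 (2 GB) → drive 2 (remaining 6 GB)
d5 (5 GB) → drive 2 (remaining 1 GB)
d6 (2 GB) → drive 3 (remaining 6 GB)
d7 (5 GB) → drive 3 (remaining 1 GB)
d8 (5 GB) → drive 4 (remaining 3 GB)
d9 (2 GB) → drive 4 (remaining 1 GB)
d10 (6 GB) → drive 5 (remaining 2 GB)
d11 (1 GB) → drive 2 (remaining 0 GB)
d12 (5 GB) → drive 6 (remaining 3 GB)
d13 (6 GB) → drive 7 (remaining 2 GB)

7 drives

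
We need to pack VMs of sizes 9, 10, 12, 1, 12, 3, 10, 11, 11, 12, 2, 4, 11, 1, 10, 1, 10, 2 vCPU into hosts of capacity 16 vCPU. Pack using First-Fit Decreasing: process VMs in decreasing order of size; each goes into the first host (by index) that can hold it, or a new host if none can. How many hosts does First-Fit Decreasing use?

Sorted descending: 12, 12, 12, 11, 11, 11, 10, 10, 10, 10, 9, 4, 3, 2, 2, 1, 1, 1.
Put 12 vCPU in host 1; 4 vCPU remain.
Put 12 vCPU in host 2; 4 vCPU remain.
Put 12 vCPU in host 3; 4 vCPU remain.
Put 11 vCPU in host 4; 5 vCPU remain.
Put 11 vCPU in host 5; 5 vCPU remain.
Put 11 vCPU in host 6; 5 vCPU remain.
Put 10 vCPU in host 7; 6 vCPU remain.
Put 10 vCPU in host 8; 6 vCPU remain.
Put 10 vCPU in host 9; 6 vCPU remain.
Put 10 vCPU in host 10; 6 vCPU remain.
Put 9 vCPU in host 11; 7 vCPU remain.
Put 4 vCPU in host 1; 0 vCPU remain.
Put 3 vCPU in host 2; 1 vCPU remain.
Put 2 vCPU in host 3; 2 vCPU remain.
Put 2 vCPU in host 3; 0 vCPU remain.
Put 1 vCPU in host 2; 0 vCPU remain.
Put 1 vCPU in host 4; 4 vCPU remain.
Put 1 vCPU in host 4; 3 vCPU remain.
Final hosts: [12,4] [12,3,1] [12,2,2] [11,1,1] [11] [11] [10] [10] [10] [10] [9].

11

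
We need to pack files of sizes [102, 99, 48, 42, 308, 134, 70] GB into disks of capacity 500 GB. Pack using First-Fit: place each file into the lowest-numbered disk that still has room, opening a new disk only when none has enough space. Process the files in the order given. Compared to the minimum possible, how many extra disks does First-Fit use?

First-Fit: [102,99,48,42,134,70] [308] → 2 disks.
Total size 803 GB; any packing needs at least ⌈803/500⌉ = 2 disks.
So 2 is already optimal.

0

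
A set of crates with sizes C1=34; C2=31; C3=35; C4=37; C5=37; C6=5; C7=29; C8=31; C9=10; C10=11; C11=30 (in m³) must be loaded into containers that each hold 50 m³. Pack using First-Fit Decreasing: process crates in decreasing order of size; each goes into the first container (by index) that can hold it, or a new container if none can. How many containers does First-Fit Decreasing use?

8 containers

Sorted descending: 37, 37, 35, 34, 31, 31, 30, 29, 11, 10, 5.
Put 37 m³ in container 1; 13 m³ remain.
Put 37 m³ in container 2; 13 m³ remain.
Put 35 m³ in container 3; 15 m³ remain.
Put 34 m³ in container 4; 16 m³ remain.
Put 31 m³ in container 5; 19 m³ remain.
Put 31 m³ in container 6; 19 m³ remain.
Put 30 m³ in container 7; 20 m³ remain.
Put 29 m³ in container 8; 21 m³ remain.
Put 11 m³ in container 1; 2 m³ remain.
Put 10 m³ in container 2; 3 m³ remain.
Put 5 m³ in container 3; 10 m³ remain.
Final containers: [37,11] [37,10] [35,5] [34] [31] [31] [30] [29].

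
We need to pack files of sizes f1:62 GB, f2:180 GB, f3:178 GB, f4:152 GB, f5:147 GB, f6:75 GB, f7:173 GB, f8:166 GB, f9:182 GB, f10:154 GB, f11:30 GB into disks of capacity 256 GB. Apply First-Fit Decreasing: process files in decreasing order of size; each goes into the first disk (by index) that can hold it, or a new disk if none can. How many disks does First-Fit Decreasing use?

8 disks

Sorted descending: 182, 180, 178, 173, 166, 154, 152, 147, 75, 62, 30.
Put 182 GB in disk 1; 74 GB remain.
Put 180 GB in disk 2; 76 GB remain.
Put 178 GB in disk 3; 78 GB remain.
Put 173 GB in disk 4; 83 GB remain.
Put 166 GB in disk 5; 90 GB remain.
Put 154 GB in disk 6; 102 GB remain.
Put 152 GB in disk 7; 104 GB remain.
Put 147 GB in disk 8; 109 GB remain.
Put 75 GB in disk 2; 1 GB remain.
Put 62 GB in disk 1; 12 GB remain.
Put 30 GB in disk 3; 48 GB remain.
Final disks: [182,62] [180,75] [178,30] [173] [166] [154] [152] [147].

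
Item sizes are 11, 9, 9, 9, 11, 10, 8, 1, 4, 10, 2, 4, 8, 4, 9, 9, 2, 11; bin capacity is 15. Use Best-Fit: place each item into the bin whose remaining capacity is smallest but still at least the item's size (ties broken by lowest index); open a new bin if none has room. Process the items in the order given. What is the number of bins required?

12

Put 11 in bin 1; 4 remain.
Put 9 in bin 2; 6 remain.
Put 9 in bin 3; 6 remain.
Put 9 in bin 4; 6 remain.
Put 11 in bin 5; 4 remain.
Put 10 in bin 6; 5 remain.
Put 8 in bin 7; 7 remain.
Put 1 in bin 1; 3 remain.
Put 4 in bin 5; 0 remain.
Put 10 in bin 8; 5 remain.
Put 2 in bin 1; 1 remain.
Put 4 in bin 6; 1 remain.
Put 8 in bin 9; 7 remain.
Put 4 in bin 8; 1 remain.
Put 9 in bin 10; 6 remain.
Put 9 in bin 11; 6 remain.
Put 2 in bin 2; 4 remain.
Put 11 in bin 12; 4 remain.
Final bins: [11,1,2] [9,2] [9] [9] [11,4] [10,4] [8] [10,4] [8] [9] [9] [11].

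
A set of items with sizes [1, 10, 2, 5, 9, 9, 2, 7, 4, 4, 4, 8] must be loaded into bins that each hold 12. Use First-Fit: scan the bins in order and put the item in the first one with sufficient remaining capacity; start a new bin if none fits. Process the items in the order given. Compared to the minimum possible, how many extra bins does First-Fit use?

First-Fit: [1,10] [2,5,2] [9] [9] [7,4] [4,4] [8] → 7 bins.
Total size 65; any packing needs at least ⌈65/12⌉ = 6 bins.
An optimal packing achieves that bound: [10,2] [9,2,1] [9] [8,4] [7,5] [4,4] → 6 bins.
Excess: 7 − 6 = 1.

1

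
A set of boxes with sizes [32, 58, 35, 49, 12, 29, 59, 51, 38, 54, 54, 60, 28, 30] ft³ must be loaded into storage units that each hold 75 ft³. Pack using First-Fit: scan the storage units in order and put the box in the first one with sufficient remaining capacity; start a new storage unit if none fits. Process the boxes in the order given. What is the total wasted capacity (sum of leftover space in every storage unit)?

161

storage unit 1: place 32 ft³, 43 ft³ left
storage unit 2: place 58 ft³, 17 ft³ left
storage unit 1: place 35 ft³, 8 ft³ left
storage unit 3: place 49 ft³, 26 ft³ left
storage unit 2: place 12 ft³, 5 ft³ left
storage unit 4: place 29 ft³, 46 ft³ left
storage unit 5: place 59 ft³, 16 ft³ left
storage unit 6: place 51 ft³, 24 ft³ left
storage unit 4: place 38 ft³, 8 ft³ left
storage unit 7: place 54 ft³, 21 ft³ left
storage unit 8: place 54 ft³, 21 ft³ left
storage unit 9: place 60 ft³, 15 ft³ left
storage unit 10: place 28 ft³, 47 ft³ left
storage unit 10: place 30 ft³, 17 ft³ left
10 storage units × 75 ft³ = 750 ft³; used 589 ft³; unused 161 ft³.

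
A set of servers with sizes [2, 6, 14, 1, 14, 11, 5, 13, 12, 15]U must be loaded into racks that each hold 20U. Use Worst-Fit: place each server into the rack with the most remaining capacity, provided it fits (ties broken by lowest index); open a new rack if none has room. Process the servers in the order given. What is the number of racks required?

6

Put 2U in rack 1; 18U remain.
Put 6U in rack 1; 12U remain.
Put 14U in rack 2; 6U remain.
Put 1U in rack 1; 11U remain.
Put 14U in rack 3; 6U remain.
Put 11U in rack 1; 0U remain.
Put 5U in rack 2; 1U remain.
Put 13U in rack 4; 7U remain.
Put 12U in rack 5; 8U remain.
Put 15U in rack 6; 5U remain.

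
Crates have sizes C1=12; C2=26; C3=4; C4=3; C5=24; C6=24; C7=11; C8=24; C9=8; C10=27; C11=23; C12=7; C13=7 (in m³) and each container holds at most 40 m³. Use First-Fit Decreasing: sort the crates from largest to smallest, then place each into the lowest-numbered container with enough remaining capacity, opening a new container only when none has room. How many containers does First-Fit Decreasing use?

Sorted descending: 27, 26, 24, 24, 24, 23, 12, 11, 8, 7, 7, 4, 3.
27 m³ → container 1 (remaining 13 m³)
26 m³ → container 2 (remaining 14 m³)
24 m³ → container 3 (remaining 16 m³)
24 m³ → container 4 (remaining 16 m³)
24 m³ → container 5 (remaining 16 m³)
23 m³ → container 6 (remaining 17 m³)
12 m³ → container 1 (remaining 1 m³)
11 m³ → container 2 (remaining 3 m³)
8 m³ → container 3 (remaining 8 m³)
7 m³ → container 3 (remaining 1 m³)
7 m³ → container 4 (remaining 9 m³)
4 m³ → container 4 (remaining 5 m³)
3 m³ → container 2 (remaining 0 m³)

6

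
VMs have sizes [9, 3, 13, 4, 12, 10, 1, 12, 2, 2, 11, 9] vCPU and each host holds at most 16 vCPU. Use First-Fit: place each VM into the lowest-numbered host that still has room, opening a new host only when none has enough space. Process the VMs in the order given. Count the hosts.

host 1: place 9 vCPU, 7 vCPU left
host 1: place 3 vCPU, 4 vCPU left
host 2: place 13 vCPU, 3 vCPU left
host 1: place 4 vCPU, 0 vCPU left
host 3: place 12 vCPU, 4 vCPU left
host 4: place 10 vCPU, 6 vCPU left
host 2: place 1 vCPU, 2 vCPU left
host 5: place 12 vCPU, 4 vCPU left
host 2: place 2 vCPU, 0 vCPU left
host 3: place 2 vCPU, 2 vCPU left
host 6: place 11 vCPU, 5 vCPU left
host 7: place 9 vCPU, 7 vCPU left
Final hosts: [9,3,4] [13,1,2] [12,2] [10] [12] [11] [9].

7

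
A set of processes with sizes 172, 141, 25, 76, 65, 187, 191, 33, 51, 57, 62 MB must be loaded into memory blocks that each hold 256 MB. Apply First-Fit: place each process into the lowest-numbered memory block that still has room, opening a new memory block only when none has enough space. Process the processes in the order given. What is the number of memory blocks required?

5

Put 172 MB in memory block 1; 84 MB remain.
Put 141 MB in memory block 2; 115 MB remain.
Put 25 MB in memory block 1; 59 MB remain.
Put 76 MB in memory block 2; 39 MB remain.
Put 65 MB in memory block 3; 191 MB remain.
Put 187 MB in memory block 3; 4 MB remain.
Put 191 MB in memory block 4; 65 MB remain.
Put 33 MB in memory block 1; 26 MB remain.
Put 51 MB in memory block 4; 14 MB remain.
Put 57 MB in memory block 5; 199 MB remain.
Put 62 MB in memory block 5; 137 MB remain.
Final memory blocks: [172,25,33] [141,76] [65,187] [191,51] [57,62].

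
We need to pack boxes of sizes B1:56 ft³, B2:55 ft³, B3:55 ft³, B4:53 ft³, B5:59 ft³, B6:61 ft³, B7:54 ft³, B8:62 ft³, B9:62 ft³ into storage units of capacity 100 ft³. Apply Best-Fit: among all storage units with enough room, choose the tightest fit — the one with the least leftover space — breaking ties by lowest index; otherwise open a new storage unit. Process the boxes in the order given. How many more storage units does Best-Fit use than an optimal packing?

0

Best-Fit: [56] [55] [55] [53] [59] [61] [54] [62] [62] → 9 storage units.
9 boxes exceed 50 ft³ (half the capacity), and no two of those can share a storage unit, so at least 9 storage units are needed.
So 9 is already optimal.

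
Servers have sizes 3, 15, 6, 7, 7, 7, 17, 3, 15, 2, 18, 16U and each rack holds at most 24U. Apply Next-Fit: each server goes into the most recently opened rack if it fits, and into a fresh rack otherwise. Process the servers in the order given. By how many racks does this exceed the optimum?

1

Next-Fit: [3,15,6] [7,7,7] [17,3] [15,2] [18] [16] → 6 racks.
Total size 116U; any packing needs at least ⌈116/24⌉ = 5 racks.
An optimal packing achieves that bound: [18,6] [17,7] [16,7] [15,7,2] [15,3,3] → 5 racks.
Excess: 6 − 5 = 1.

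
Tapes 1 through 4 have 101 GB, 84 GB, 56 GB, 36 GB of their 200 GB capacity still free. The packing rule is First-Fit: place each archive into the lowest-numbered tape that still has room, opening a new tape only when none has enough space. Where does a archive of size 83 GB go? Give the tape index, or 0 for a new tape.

Tapes with room: tape 1 (101 GB), tape 2 (84 GB).
The first with room is tape 1.

1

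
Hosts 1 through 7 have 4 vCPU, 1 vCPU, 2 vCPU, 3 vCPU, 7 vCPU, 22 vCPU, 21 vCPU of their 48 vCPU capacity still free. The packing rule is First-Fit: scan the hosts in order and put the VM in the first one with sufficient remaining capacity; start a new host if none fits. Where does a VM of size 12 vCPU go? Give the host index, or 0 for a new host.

6

Hosts with room: host 6 (22 vCPU), host 7 (21 vCPU).
The first with room is host 6.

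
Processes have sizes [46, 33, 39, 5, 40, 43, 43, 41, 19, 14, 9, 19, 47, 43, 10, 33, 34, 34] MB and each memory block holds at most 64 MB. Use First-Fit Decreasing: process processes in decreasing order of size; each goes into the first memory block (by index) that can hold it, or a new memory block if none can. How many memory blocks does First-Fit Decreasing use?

Sorted descending: 47, 46, 43, 43, 43, 41, 40, 39, 34, 34, 33, 33, 19, 19, 14, 10, 9, 5.
Put 47 MB in memory block 1; 17 MB remain.
Put 46 MB in memory block 2; 18 MB remain.
Put 43 MB in memory block 3; 21 MB remain.
Put 43 MB in memory block 4; 21 MB remain.
Put 43 MB in memory block 5; 21 MB remain.
Put 41 MB in memory block 6; 23 MB remain.
Put 40 MB in memory block 7; 24 MB remain.
Put 39 MB in memory block 8; 25 MB remain.
Put 34 MB in memory block 9; 30 MB remain.
Put 34 MB in memory block 10; 30 MB remain.
Put 33 MB in memory block 11; 31 MB remain.
Put 33 MB in memory block 12; 31 MB remain.
Put 19 MB in memory block 3; 2 MB remain.
Put 19 MB in memory block 4; 2 MB remain.
Put 14 MB in memory block 1; 3 MB remain.
Put 10 MB in memory block 2; 8 MB remain.
Put 9 MB in memory block 5; 12 MB remain.
Put 5 MB in memory block 2; 3 MB remain.

12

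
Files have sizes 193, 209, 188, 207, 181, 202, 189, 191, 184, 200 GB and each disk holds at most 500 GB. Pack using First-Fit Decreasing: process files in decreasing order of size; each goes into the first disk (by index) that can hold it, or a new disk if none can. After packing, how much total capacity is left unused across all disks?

Sorted descending: 209, 207, 202, 200, 193, 191, 189, 188, 184, 181.
disk 1: place 209 GB, 291 GB left
disk 1: place 207 GB, 84 GB left
disk 2: place 202 GB, 298 GB left
disk 2: place 200 GB, 98 GB left
disk 3: place 193 GB, 307 GB left
disk 3: place 191 GB, 116 GB left
disk 4: place 189 GB, 311 GB left
disk 4: place 188 GB, 123 GB left
disk 5: place 184 GB, 316 GB left
disk 5: place 181 GB, 135 GB left
5 disks × 500 GB = 2500 GB; used 1944 GB; unused 556 GB.

556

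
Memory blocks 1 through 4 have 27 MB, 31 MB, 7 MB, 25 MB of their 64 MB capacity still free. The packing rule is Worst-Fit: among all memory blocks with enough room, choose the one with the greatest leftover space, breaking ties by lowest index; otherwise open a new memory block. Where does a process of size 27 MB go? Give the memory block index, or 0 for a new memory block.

2

Memory blocks with room: memory block 1 (27 MB), memory block 2 (31 MB).
Most room is memory block 2 with 31 MB free.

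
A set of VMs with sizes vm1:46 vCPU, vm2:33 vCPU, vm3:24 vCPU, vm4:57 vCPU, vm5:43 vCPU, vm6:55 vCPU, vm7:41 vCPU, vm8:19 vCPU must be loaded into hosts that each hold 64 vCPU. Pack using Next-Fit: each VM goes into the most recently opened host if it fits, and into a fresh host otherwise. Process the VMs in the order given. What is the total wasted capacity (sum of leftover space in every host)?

66

host 1: place vm1 (46 vCPU), 18 vCPU left
host 2: place vm2 (33 vCPU), 31 vCPU left
host 2: place vm3 (24 vCPU), 7 vCPU left
host 3: place vm4 (57 vCPU), 7 vCPU left
host 4: place vm5 (43 vCPU), 21 vCPU left
host 5: place vm6 (55 vCPU), 9 vCPU left
host 6: place vm7 (41 vCPU), 23 vCPU left
host 6: place vm8 (19 vCPU), 4 vCPU left
6 hosts × 64 vCPU = 384 vCPU; used 318 vCPU; unused 66 vCPU.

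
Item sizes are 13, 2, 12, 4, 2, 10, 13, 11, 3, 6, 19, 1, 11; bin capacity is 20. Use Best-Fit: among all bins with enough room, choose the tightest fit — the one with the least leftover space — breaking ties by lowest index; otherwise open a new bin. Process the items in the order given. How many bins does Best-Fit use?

7 bins

bin 1: place 13, 7 left
bin 1: place 2, 5 left
bin 2: place 12, 8 left
bin 1: place 4, 1 left
bin 2: place 2, 6 left
bin 3: place 10, 10 left
bin 4: place 13, 7 left
bin 5: place 11, 9 left
bin 2: place 3, 3 left
bin 4: place 6, 1 left
bin 6: place 19, 1 left
bin 1: place 1, 0 left
bin 7: place 11, 9 left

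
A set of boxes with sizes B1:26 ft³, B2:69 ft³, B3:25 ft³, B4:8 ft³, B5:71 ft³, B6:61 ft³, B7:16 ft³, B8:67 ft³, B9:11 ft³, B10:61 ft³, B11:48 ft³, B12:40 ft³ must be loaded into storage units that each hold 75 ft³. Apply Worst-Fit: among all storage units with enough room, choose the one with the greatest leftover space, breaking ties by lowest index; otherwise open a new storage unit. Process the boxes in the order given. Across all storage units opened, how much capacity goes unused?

Put B1 (26 ft³) in storage unit 1; 49 ft³ remain.
Put B2 (69 ft³) in storage unit 2; 6 ft³ remain.
Put B3 (25 ft³) in storage unit 1; 24 ft³ remain.
Put B4 (8 ft³) in storage unit 1; 16 ft³ remain.
Put B5 (71 ft³) in storage unit 3; 4 ft³ remain.
Put B6 (61 ft³) in storage unit 4; 14 ft³ remain.
Put B7 (16 ft³) in storage unit 1; 0 ft³ remain.
Put B8 (67 ft³) in storage unit 5; 8 ft³ remain.
Put B9 (11 ft³) in storage unit 4; 3 ft³ remain.
Put B10 (61 ft³) in storage unit 6; 14 ft³ remain.
Put B11 (48 ft³) in storage unit 7; 27 ft³ remain.
Put B12 (40 ft³) in storage unit 8; 35 ft³ remain.
8 storage units × 75 ft³ = 600 ft³; used 503 ft³; unused 97 ft³.

97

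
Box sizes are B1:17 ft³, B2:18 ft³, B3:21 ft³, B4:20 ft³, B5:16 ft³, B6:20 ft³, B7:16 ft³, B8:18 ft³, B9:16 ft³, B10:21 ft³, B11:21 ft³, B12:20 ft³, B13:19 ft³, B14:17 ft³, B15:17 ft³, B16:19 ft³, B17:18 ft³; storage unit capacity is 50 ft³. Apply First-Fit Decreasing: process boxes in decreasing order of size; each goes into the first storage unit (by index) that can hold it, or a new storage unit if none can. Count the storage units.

Sorted descending: 21, 21, 21, 20, 20, 20, 19, 19, 18, 18, 18, 17, 17, 17, 16, 16, 16.
21 ft³ → storage unit 1 (remaining 29 ft³)
21 ft³ → storage unit 1 (remaining 8 ft³)
21 ft³ → storage unit 2 (remaining 29 ft³)
20 ft³ → storage unit 2 (remaining 9 ft³)
20 ft³ → storage unit 3 (remaining 30 ft³)
20 ft³ → storage unit 3 (remaining 10 ft³)
19 ft³ → storage unit 4 (remaining 31 ft³)
19 ft³ → storage unit 4 (remaining 12 ft³)
18 ft³ → storage unit 5 (remaining 32 ft³)
18 ft³ → storage unit 5 (remaining 14 ft³)
18 ft³ → storage unit 6 (remaining 32 ft³)
17 ft³ → storage unit 6 (remaining 15 ft³)
17 ft³ → storage unit 7 (remaining 33 ft³)
17 ft³ → storage unit 7 (remaining 16 ft³)
16 ft³ → storage unit 7 (remaining 0 ft³)
16 ft³ → storage unit 8 (remaining 34 ft³)
16 ft³ → storage unit 8 (remaining 18 ft³)
Final storage units: [21,21] [21,20] [20,20] [19,19] [18,18] [18,17] [17,17,16] [16,16].

8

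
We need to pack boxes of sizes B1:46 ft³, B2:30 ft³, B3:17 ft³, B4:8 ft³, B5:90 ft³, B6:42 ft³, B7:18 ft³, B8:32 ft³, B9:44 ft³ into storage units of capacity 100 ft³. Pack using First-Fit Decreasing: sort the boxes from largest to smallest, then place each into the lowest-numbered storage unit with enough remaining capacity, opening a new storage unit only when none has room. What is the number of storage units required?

4 storage units

Sorted descending: 90, 46, 44, 42, 32, 30, 18, 17, 8.
Put 90 ft³ in storage unit 1; 10 ft³ remain.
Put 46 ft³ in storage unit 2; 54 ft³ remain.
Put 44 ft³ in storage unit 2; 10 ft³ remain.
Put 42 ft³ in storage unit 3; 58 ft³ remain.
Put 32 ft³ in storage unit 3; 26 ft³ remain.
Put 30 ft³ in storage unit 4; 70 ft³ remain.
Put 18 ft³ in storage unit 3; 8 ft³ remain.
Put 17 ft³ in storage unit 4; 53 ft³ remain.
Put 8 ft³ in storage unit 1; 2 ft³ remain.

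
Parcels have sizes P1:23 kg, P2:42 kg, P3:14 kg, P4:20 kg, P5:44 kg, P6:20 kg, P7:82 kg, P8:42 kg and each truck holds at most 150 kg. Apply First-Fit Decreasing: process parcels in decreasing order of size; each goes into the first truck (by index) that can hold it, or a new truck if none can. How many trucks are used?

2

Sorted descending: 82, 44, 42, 42, 23, 20, 20, 14.
truck 1: place 82 kg, 68 kg left
truck 1: place 44 kg, 24 kg left
truck 2: place 42 kg, 108 kg left
truck 2: place 42 kg, 66 kg left
truck 1: place 23 kg, 1 kg left
truck 2: place 20 kg, 46 kg left
truck 2: place 20 kg, 26 kg left
truck 2: place 14 kg, 12 kg left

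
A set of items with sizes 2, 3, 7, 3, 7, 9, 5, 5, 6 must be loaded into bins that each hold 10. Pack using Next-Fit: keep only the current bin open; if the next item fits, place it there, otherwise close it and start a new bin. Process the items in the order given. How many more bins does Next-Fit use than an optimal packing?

1

Next-Fit: [2,3] [7,3] [7] [9] [5,5] [6] → 6 bins.
Total size 47; any packing needs at least ⌈47/10⌉ = 5 bins.
An optimal packing achieves that bound: [9] [7,3] [7,3] [6,2] [5,5] → 5 bins.
Excess: 6 − 5 = 1.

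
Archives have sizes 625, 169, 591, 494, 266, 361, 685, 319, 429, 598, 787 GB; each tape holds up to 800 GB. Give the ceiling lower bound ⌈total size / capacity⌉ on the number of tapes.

Total size = 625 + 169 + 591 + 494 + 266 + 361 + 685 + 319 + 429 + 598 + 787 = 5324 GB.
⌈5324 / 800⌉ = 7.

7 tapes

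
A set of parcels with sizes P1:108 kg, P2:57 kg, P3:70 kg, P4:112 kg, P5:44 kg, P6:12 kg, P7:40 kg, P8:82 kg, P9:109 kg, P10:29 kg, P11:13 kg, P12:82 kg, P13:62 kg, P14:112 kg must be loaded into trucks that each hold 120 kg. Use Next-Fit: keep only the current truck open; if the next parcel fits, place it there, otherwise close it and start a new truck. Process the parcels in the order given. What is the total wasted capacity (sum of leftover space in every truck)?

P1 (108 kg) → truck 1 (remaining 12 kg)
P2 (57 kg) → truck 2 (remaining 63 kg)
P3 (70 kg) → truck 3 (remaining 50 kg)
P4 (112 kg) → truck 4 (remaining 8 kg)
P5 (44 kg) → truck 5 (remaining 76 kg)
P6 (12 kg) → truck 5 (remaining 64 kg)
P7 (40 kg) → truck 5 (remaining 24 kg)
P8 (82 kg) → truck 6 (remaining 38 kg)
P9 (109 kg) → truck 7 (remaining 11 kg)
P10 (29 kg) → truck 8 (remaining 91 kg)
P11 (13 kg) → truck 8 (remaining 78 kg)
P12 (82 kg) → truck 9 (remaining 38 kg)
P13 (62 kg) → truck 10 (remaining 58 kg)
P14 (112 kg) → truck 11 (remaining 8 kg)
11 trucks × 120 kg = 1320 kg; used 932 kg; unused 388 kg.

388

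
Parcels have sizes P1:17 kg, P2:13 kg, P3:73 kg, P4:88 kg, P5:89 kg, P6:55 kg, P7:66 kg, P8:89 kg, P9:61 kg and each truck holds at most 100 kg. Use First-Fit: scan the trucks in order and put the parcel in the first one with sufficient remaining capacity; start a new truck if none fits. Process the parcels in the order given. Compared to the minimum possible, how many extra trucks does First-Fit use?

First-Fit: [17,13,55] [73] [88] [89] [66] [89] [61] → 7 trucks.
7 parcels exceed 50 kg (half the capacity), and no two of those can share a truck, so at least 7 trucks are needed.
So 7 is already optimal.

0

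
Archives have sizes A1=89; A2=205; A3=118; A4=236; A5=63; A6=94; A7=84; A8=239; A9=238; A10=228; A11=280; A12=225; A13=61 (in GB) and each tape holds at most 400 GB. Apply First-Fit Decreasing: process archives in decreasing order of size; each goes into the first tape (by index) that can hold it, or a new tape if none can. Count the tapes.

7 tapes

Sorted descending: 280, 239, 238, 236, 228, 225, 205, 118, 94, 89, 84, 63, 61.
tape 1: place 280 GB, 120 GB left
tape 2: place 239 GB, 161 GB left
tape 3: place 238 GB, 162 GB left
tape 4: place 236 GB, 164 GB left
tape 5: place 228 GB, 172 GB left
tape 6: place 225 GB, 175 GB left
tape 7: place 205 GB, 195 GB left
tape 1: place 118 GB, 2 GB left
tape 2: place 94 GB, 67 GB left
tape 3: place 89 GB, 73 GB left
tape 4: place 84 GB, 80 GB left
tape 2: place 63 GB, 4 GB left
tape 3: place 61 GB, 12 GB left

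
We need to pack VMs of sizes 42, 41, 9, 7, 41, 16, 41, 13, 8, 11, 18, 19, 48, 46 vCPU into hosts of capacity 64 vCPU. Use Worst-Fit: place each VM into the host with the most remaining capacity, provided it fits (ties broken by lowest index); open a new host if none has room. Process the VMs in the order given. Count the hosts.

7

42 vCPU → host 1 (remaining 22 vCPU)
41 vCPU → host 2 (remaining 23 vCPU)
9 vCPU → host 2 (remaining 14 vCPU)
7 vCPU → host 1 (remaining 15 vCPU)
41 vCPU → host 3 (remaining 23 vCPU)
16 vCPU → host 3 (remaining 7 vCPU)
41 vCPU → host 4 (remaining 23 vCPU)
13 vCPU → host 4 (remaining 10 vCPU)
8 vCPU → host 1 (remaining 7 vCPU)
11 vCPU → host 2 (remaining 3 vCPU)
18 vCPU → host 5 (remaining 46 vCPU)
19 vCPU → host 5 (remaining 27 vCPU)
48 vCPU → host 6 (remaining 16 vCPU)
46 vCPU → host 7 (remaining 18 vCPU)
Final hosts: [42,7,8] [41,9,11] [41,16] [41,13] [18,19] [48] [46].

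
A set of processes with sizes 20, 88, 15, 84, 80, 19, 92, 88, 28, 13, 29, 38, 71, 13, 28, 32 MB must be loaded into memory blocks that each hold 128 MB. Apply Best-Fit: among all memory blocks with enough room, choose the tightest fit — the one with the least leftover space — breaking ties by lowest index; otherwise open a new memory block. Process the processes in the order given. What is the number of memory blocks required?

7

20 MB → memory block 1 (remaining 108 MB)
88 MB → memory block 1 (remaining 20 MB)
15 MB → memory block 1 (remaining 5 MB)
84 MB → memory block 2 (remaining 44 MB)
80 MB → memory block 3 (remaining 48 MB)
19 MB → memory block 2 (remaining 25 MB)
92 MB → memory block 4 (remaining 36 MB)
88 MB → memory block 5 (remaining 40 MB)
28 MB → memory block 4 (remaining 8 MB)
13 MB → memory block 2 (remaining 12 MB)
29 MB → memory block 5 (remaining 11 MB)
38 MB → memory block 3 (remaining 10 MB)
71 MB → memory block 6 (remaining 57 MB)
13 MB → memory block 6 (remaining 44 MB)
28 MB → memory block 6 (remaining 16 MB)
32 MB → memory block 7 (remaining 96 MB)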